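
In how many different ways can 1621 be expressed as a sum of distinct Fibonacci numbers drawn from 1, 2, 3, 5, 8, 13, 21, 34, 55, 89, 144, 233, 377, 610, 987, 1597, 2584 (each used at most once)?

Starting from the Zeckendorf form and repeatedly splitting a term F_k into F_{k−1} + F_{k−2} (when neither is already used) reaches every representation.
1621 = 1597+21+3 = 1597+21+2+1 = 1597+13+8+3 = 987+610+21+3 = … (21 more), for 25 in all.

25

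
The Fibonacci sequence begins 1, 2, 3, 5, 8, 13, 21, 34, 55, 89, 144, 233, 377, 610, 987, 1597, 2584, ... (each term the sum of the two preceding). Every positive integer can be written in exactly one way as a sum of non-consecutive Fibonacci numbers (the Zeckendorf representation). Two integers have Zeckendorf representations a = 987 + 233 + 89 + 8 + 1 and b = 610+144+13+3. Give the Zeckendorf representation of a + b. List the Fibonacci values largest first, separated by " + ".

1597 + 377 + 89 + 21 + 3 + 1

The two numbers are 1318 and 770, so their sum is 2088.
take 1597 (≤ 2088); 2088 − 1597 = 491
take 377 (≤ 491); 491 − 377 = 114
take 89 (≤ 114); 114 − 89 = 25
take 21 (≤ 25); 25 − 21 = 4
take 3 (≤ 4); 4 − 3 = 1
take 1 (≤ 1); 1 − 1 = 0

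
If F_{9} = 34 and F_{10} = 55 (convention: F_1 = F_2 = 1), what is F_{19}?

By F_{2k+1} = F_k² + F_{k+1}²: F_{19} = 34² + 55² = 1156 + 3025 = 4181.

4181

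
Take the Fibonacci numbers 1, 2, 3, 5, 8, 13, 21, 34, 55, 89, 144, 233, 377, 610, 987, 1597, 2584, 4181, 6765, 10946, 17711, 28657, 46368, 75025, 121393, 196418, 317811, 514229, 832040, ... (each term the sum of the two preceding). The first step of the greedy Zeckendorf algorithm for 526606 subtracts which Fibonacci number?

514229 ≤ 526606 < 832040, so the largest Fibonacci number not exceeding 526606 is 514229.

514229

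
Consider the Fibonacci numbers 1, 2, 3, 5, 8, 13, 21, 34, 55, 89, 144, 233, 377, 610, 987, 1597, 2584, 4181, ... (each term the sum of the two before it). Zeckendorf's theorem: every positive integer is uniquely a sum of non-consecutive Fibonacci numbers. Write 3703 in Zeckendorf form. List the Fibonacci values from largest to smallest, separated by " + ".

2584 + 987 + 89 + 34 + 8 + 1

3703 − 2584 = 1119
1119 − 987 = 132
132 − 89 = 43
43 − 34 = 9
9 − 8 = 1
1 − 1 = 0
So 3703 = 2584 + 987 + 89 + 34 + 8 + 1, with no two terms consecutive in the sequence.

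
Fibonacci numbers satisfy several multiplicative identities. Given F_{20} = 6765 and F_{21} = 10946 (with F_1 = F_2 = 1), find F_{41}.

By F_{2k+1} = F_k² + F_{k+1}²: F_{41} = 6765² + 10946² = 45765225 + 119814916 = 165580141.

165580141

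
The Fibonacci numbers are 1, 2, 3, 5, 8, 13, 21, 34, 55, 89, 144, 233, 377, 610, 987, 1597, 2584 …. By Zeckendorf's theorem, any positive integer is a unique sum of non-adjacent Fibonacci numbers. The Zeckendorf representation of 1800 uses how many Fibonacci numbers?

largest Fibonacci ≤ 1800 is 1597; 1800 − 1597 = 203
largest Fibonacci ≤ 203 is 144; 203 − 144 = 59
largest Fibonacci ≤ 59 is 55; 59 − 55 = 4
largest Fibonacci ≤ 4 is 3; 4 − 3 = 1
largest Fibonacci ≤ 1 is 1; 1 − 1 = 0
1800 = 1597 + 144 + 55 + 3 + 1, which has 5 terms.

5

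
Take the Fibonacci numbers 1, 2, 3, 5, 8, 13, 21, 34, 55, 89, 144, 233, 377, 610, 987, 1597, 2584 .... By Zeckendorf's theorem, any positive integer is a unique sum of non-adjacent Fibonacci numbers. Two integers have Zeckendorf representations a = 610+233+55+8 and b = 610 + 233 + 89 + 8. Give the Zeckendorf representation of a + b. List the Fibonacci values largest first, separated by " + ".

1597 + 233 + 13 + 3

The two numbers are 906 and 940, so their sum is 1846.
Repeatedly subtract the largest Fibonacci number that fits:
1846 − 1597 = 249
249 − 233 = 16
16 − 13 = 3
3 − 3 = 0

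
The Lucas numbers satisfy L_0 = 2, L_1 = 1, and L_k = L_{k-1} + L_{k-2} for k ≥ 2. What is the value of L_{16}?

Iterating the recurrence up to L_{9} = 76 and L_{8} = 47:
L_{10} = L_{9} + L_{8} = 76 + 47 = 123
L_{11} = L_{10} + L_{9} = 123 + 76 = 199
L_{12} = L_{11} + L_{10} = 199 + 123 = 322
L_{13} = L_{12} + L_{11} = 322 + 199 = 521
L_{14} = L_{13} + L_{12} = 521 + 322 = 843
L_{15} = L_{14} + L_{13} = 843 + 521 = 1364
L_{16} = L_{15} + L_{14} = 1364 + 843 = 2207

2207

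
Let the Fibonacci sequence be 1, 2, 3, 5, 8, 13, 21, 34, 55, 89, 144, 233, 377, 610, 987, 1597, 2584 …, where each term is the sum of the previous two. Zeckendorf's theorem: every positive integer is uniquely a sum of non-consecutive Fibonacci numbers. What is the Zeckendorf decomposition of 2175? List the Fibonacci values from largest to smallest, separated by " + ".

1597 + 377 + 144 + 55 + 2

1597 ≤ 2175 < 2584, so take 1597; remainder 578
377 ≤ 578 < 610, so take 377; remainder 201
144 ≤ 201 < 233, so take 144; remainder 57
55 ≤ 57 < 89, so take 55; remainder 2
2 ≤ 2 < 3, so take 2; remainder 0
So 2175 = 1597 + 377 + 144 + 55 + 2, with no two terms consecutive in the sequence.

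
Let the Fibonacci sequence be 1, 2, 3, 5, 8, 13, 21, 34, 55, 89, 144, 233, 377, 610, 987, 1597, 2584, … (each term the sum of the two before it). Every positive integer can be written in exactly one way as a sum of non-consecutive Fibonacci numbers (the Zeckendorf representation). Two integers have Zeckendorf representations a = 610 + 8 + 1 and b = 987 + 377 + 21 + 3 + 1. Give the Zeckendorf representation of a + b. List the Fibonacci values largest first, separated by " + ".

1597 + 377 + 34

The two numbers are 619 and 1389, so their sum is 2008.
Greedily peel off the largest Fibonacci term at each step:
2008 − 1597 = 411
411 − 377 = 34
34 − 34 = 0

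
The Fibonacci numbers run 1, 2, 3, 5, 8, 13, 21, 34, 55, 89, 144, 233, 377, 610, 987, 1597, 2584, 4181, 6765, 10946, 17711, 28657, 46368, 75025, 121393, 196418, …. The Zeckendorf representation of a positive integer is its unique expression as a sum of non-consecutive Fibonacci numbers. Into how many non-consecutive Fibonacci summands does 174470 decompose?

take 121393 (≤ 174470); 174470 − 121393 = 53077
take 46368 (≤ 53077); 53077 − 46368 = 6709
take 4181 (≤ 6709); 6709 − 4181 = 2528
take 1597 (≤ 2528); 2528 − 1597 = 931
take 610 (≤ 931); 931 − 610 = 321
take 233 (≤ 321); 321 − 233 = 88
take 55 (≤ 88); 88 − 55 = 33
take 21 (≤ 33); 33 − 21 = 12
take 8 (≤ 12); 12 − 8 = 4
take 3 (≤ 4); 4 − 3 = 1
take 1 (≤ 1); 1 − 1 = 0
174470 = 121393 + 46368 + 4181 + 1597 + 610 + 233 + 55 + 21 + 8 + 3 + 1, which has 11 terms.

11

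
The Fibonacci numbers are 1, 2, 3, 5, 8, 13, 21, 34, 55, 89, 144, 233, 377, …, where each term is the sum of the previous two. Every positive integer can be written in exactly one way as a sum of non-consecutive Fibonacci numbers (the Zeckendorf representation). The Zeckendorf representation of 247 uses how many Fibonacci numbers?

take 233 (≤ 247); 247 − 233 = 14
take 13 (≤ 14); 14 − 13 = 1
take 1 (≤ 1); 1 − 1 = 0
247 = 233 + 13 + 1, which has 3 terms.

3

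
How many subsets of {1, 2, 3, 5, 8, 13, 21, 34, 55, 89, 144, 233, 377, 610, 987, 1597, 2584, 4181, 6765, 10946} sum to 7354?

39

7354 = 6765+377+144+55+13 = 6765+377+144+55+8+5 = 6765+377+144+34+21+13 = 4181+2584+377+144+55+13 = 6765+377+144+55+8+3+2 = … (34 more), for 39 in all.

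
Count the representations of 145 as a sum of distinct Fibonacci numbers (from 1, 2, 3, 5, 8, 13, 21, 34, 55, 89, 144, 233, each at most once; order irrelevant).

Starting from the Zeckendorf form and repeatedly splitting a term F_k into F_{k−1} + F_{k−2} (when neither is already used) reaches every representation.
145 = 144+1 = 89+55+1 = 89+34+21+1 = … (2 more), for 5 in all.

5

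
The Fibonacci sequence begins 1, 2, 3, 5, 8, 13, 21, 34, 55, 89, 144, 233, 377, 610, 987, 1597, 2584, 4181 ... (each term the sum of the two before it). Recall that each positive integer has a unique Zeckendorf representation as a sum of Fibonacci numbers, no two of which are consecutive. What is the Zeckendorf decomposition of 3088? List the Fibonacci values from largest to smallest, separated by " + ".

2584 + 377 + 89 + 34 + 3 + 1

3088: greatest Fibonacci not exceeding it is 2584, leaving 504
504: greatest Fibonacci not exceeding it is 377, leaving 127
127: greatest Fibonacci not exceeding it is 89, leaving 38
38: greatest Fibonacci not exceeding it is 34, leaving 4
4: greatest Fibonacci not exceeding it is 3, leaving 1
1: greatest Fibonacci not exceeding it is 1, leaving 0
So 3088 = 2584 + 377 + 89 + 34 + 3 + 1, with no two terms consecutive in the sequence.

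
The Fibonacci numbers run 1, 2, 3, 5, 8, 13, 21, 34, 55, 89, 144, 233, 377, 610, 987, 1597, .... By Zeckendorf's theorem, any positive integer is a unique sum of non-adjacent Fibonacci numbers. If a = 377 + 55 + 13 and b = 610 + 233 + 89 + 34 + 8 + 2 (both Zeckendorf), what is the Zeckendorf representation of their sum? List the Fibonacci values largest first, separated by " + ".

987 + 377 + 55 + 2

The two numbers are 445 and 976, so their sum is 1421.
largest Fibonacci ≤ 1421 is 987; 1421 − 987 = 434
largest Fibonacci ≤ 434 is 377; 434 − 377 = 57
largest Fibonacci ≤ 57 is 55; 57 − 55 = 2
largest Fibonacci ≤ 2 is 2; 2 − 2 = 0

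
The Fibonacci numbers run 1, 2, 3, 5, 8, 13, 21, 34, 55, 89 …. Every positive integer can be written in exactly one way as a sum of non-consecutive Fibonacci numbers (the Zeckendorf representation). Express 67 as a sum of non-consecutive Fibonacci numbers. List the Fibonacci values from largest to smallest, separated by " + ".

55 + 8 + 3 + 1

take 55 (≤ 67); 67 − 55 = 12
take 8 (≤ 12); 12 − 8 = 4
take 3 (≤ 4); 4 − 3 = 1
take 1 (≤ 1); 1 − 1 = 0
So 67 = 55 + 8 + 3 + 1, with no two terms consecutive in the sequence.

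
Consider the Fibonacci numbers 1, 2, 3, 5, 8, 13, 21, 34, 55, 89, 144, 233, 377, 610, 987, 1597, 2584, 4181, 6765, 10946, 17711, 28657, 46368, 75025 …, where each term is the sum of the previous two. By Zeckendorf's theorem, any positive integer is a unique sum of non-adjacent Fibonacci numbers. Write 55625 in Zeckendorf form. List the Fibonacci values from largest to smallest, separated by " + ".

Repeatedly subtract the largest Fibonacci number that fits:
46368 ≤ 55625 < 75025, so take 46368; remainder 9257
6765 ≤ 9257 < 10946, so take 6765; remainder 2492
1597 ≤ 2492 < 2584, so take 1597; remainder 895
610 ≤ 895 < 987, so take 610; remainder 285
233 ≤ 285 < 377, so take 233; remainder 52
34 ≤ 52 < 55, so take 34; remainder 18
13 ≤ 18 < 21, so take 13; remainder 5
5 ≤ 5 < 8, so take 5; remainder 0
So 55625 = 46368 + 6765 + 1597 + 610 + 233 + 34 + 13 + 5, with no two terms consecutive in the sequence.

46368 + 6765 + 1597 + 610 + 233 + 34 + 13 + 5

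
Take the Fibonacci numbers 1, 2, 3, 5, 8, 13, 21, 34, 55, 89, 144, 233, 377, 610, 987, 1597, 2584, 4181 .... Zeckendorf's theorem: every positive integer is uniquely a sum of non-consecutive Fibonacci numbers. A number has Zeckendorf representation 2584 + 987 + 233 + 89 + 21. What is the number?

3914

2584 + 987 + 233 + 89 + 21 = 3914.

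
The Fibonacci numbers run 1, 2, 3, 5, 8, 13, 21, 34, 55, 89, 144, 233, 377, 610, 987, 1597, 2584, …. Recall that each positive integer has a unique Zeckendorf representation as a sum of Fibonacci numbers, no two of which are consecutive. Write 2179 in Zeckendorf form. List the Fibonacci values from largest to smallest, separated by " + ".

Greedy algorithm:
take 1597 (≤ 2179); 2179 − 1597 = 582
take 377 (≤ 582); 582 − 377 = 205
take 144 (≤ 205); 205 − 144 = 61
take 55 (≤ 61); 61 − 55 = 6
take 5 (≤ 6); 6 − 5 = 1
take 1 (≤ 1); 1 − 1 = 0
So 2179 = 1597 + 377 + 144 + 55 + 5 + 1, with no two terms consecutive in the sequence.

1597 + 377 + 144 + 55 + 5 + 1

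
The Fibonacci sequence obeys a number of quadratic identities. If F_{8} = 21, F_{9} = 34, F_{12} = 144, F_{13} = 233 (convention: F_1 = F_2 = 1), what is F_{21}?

10946

By the addition formula F_{m+n} = F_m F_{n+1} + F_{m−1} F_n with m=9, n=12: F_{21} = 34·233 + 21·144 = 7922 + 3024 = 10946.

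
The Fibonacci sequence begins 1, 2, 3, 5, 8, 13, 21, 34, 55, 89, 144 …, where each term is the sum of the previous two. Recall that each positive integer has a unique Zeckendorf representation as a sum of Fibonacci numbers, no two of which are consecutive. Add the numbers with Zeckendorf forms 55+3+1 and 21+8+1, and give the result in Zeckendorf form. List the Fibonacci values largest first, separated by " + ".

The two numbers are 59 and 30, so their sum is 89.
89 ≤ 89 < 144, so take 89; remainder 0

89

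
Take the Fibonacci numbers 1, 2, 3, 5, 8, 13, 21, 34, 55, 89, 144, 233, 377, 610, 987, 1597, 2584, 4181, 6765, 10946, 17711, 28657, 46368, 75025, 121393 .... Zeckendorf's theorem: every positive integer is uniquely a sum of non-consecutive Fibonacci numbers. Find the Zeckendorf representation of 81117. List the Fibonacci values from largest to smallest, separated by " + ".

75025 + 4181 + 1597 + 233 + 55 + 21 + 5

largest Fibonacci ≤ 81117 is 75025; 81117 − 75025 = 6092
largest Fibonacci ≤ 6092 is 4181; 6092 − 4181 = 1911
largest Fibonacci ≤ 1911 is 1597; 1911 − 1597 = 314
largest Fibonacci ≤ 314 is 233; 314 − 233 = 81
largest Fibonacci ≤ 81 is 55; 81 − 55 = 26
largest Fibonacci ≤ 26 is 21; 26 − 21 = 5
largest Fibonacci ≤ 5 is 5; 5 − 5 = 0
So 81117 = 75025 + 4181 + 1597 + 233 + 55 + 21 + 5, with no two terms consecutive in the sequence.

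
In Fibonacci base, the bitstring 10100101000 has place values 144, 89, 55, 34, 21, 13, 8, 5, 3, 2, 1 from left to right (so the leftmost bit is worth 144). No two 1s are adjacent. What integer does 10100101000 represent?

Summing the place values of the 1 bits: 144 + 55 + 13 + 5 = 217.

217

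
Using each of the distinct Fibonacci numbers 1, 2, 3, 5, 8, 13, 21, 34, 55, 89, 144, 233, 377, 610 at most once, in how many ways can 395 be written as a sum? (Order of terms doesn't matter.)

12

Each representation comes from the Zeckendorf form by replacing some F_k with F_{k−1} + F_{k−2} where possible.
395 = 377+13+5 = 377+13+3+2 = 233+144+13+5 = 377+8+5+3+2 = 233+144+13+3+2 = … (7 more), for 12 in all.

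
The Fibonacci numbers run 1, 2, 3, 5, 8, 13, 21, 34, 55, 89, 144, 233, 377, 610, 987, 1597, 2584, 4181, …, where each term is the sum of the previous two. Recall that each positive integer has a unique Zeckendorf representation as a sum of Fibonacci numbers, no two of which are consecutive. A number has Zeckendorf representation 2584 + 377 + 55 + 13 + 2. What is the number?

3031

2584 + 377 + 55 + 13 + 2 = 3031.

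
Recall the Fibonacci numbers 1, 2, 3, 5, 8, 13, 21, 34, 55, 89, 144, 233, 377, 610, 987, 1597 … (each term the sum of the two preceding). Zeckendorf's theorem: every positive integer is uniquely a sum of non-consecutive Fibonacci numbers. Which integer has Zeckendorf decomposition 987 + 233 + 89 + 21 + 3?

1333

987 + 233 + 89 + 21 + 3 = 1333.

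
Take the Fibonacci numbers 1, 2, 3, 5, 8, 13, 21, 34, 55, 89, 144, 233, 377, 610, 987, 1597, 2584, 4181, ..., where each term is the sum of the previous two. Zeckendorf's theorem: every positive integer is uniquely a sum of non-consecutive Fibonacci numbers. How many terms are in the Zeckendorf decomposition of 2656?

5

Repeatedly subtract the largest Fibonacci number that fits:
2656: greatest Fibonacci not exceeding it is 2584, leaving 72
72: greatest Fibonacci not exceeding it is 55, leaving 17
17: greatest Fibonacci not exceeding it is 13, leaving 4
4: greatest Fibonacci not exceeding it is 3, leaving 1
1: greatest Fibonacci not exceeding it is 1, leaving 0
2656 = 2584 + 55 + 13 + 3 + 1, which has 5 terms.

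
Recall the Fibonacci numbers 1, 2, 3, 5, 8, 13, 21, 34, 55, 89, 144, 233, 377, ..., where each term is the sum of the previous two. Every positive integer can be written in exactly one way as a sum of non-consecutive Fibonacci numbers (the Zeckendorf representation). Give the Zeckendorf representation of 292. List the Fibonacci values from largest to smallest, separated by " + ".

Greedily peel off the largest Fibonacci term at each step:
take 233 (≤ 292); 292 − 233 = 59
take 55 (≤ 59); 59 − 55 = 4
take 3 (≤ 4); 4 − 3 = 1
take 1 (≤ 1); 1 − 1 = 0
So 292 = 233 + 55 + 3 + 1, with no two terms consecutive in the sequence.

233 + 55 + 3 + 1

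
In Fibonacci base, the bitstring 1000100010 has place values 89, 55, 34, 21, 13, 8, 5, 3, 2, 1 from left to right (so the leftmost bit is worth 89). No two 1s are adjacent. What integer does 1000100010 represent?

Summing the place values of the 1 bits: 89 + 13 + 2 = 104.

104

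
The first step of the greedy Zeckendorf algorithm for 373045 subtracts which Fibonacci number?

317811

317811 ≤ 373045 < 514229, so the largest Fibonacci number not exceeding 373045 is 317811.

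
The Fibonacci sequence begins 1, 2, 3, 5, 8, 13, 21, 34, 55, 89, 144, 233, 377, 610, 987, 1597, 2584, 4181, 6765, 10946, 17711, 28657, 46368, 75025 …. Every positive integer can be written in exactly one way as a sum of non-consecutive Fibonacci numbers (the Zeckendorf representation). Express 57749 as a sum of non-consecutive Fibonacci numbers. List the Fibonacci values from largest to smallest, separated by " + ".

Greedily peel off the largest Fibonacci term at each step:
subtract 46368 from 57749: 11381 remains
subtract 10946 from 11381: 435 remains
subtract 377 from 435: 58 remains
subtract 55 from 58: 3 remains
subtract 3 from 3: 0 remains
So 57749 = 46368 + 10946 + 377 + 55 + 3, with no two terms consecutive in the sequence.

46368 + 10946 + 377 + 55 + 3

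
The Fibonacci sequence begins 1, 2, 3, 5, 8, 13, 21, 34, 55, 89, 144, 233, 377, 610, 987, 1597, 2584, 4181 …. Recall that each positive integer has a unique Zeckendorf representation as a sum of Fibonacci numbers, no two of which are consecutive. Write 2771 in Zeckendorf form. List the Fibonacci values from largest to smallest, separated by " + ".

2584 + 144 + 34 + 8 + 1

Repeatedly subtract the largest Fibonacci number that fits:
2771: greatest Fibonacci not exceeding it is 2584, leaving 187
187: greatest Fibonacci not exceeding it is 144, leaving 43
43: greatest Fibonacci not exceeding it is 34, leaving 9
9: greatest Fibonacci not exceeding it is 8, leaving 1
1: greatest Fibonacci not exceeding it is 1, leaving 0
So 2771 = 2584 + 144 + 34 + 8 + 1, with no two terms consecutive in the sequence.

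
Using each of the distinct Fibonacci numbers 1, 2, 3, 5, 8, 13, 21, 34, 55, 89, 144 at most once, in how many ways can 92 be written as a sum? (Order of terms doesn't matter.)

8

Each representation comes from the Zeckendorf form by replacing some F_k with F_{k−1} + F_{k−2} where possible.
92 = 89+3 = 89+2+1 = 55+34+3 = 55+34+2+1 = … (4 more), for 8 in all.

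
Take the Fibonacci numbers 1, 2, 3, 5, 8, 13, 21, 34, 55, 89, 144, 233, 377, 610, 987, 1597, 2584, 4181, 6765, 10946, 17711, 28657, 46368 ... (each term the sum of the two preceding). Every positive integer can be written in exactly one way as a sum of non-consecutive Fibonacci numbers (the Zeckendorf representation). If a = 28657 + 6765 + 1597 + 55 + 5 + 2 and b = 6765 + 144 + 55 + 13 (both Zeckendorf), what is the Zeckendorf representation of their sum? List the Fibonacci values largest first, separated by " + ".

The two numbers are 37081 and 6977, so their sum is 44058.
Repeatedly subtract the largest Fibonacci number that fits:
subtract 28657 from 44058: 15401 remains
subtract 10946 from 15401: 4455 remains
subtract 4181 from 4455: 274 remains
subtract 233 from 274: 41 remains
subtract 34 from 41: 7 remains
subtract 5 from 7: 2 remains
subtract 2 from 2: 0 remains

28657 + 10946 + 4181 + 233 + 34 + 5 + 2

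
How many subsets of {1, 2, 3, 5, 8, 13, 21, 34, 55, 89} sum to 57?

4

Starting from the Zeckendorf form and repeatedly splitting a term F_k into F_{k−1} + F_{k−2} (when neither is already used) reaches every representation.
57 = 55+2 = 34+21+2 = 34+13+8+2 = 34+13+5+3+2 — 4 representations.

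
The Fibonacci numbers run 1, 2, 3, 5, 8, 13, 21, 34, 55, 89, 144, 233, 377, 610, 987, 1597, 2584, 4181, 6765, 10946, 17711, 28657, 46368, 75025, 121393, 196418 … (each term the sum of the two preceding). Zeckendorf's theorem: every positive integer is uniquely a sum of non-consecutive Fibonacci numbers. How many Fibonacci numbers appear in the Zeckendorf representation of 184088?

9

Greedily peel off the largest Fibonacci term at each step:
take 121393 (≤ 184088); 184088 − 121393 = 62695
take 46368 (≤ 62695); 62695 − 46368 = 16327
take 10946 (≤ 16327); 16327 − 10946 = 5381
take 4181 (≤ 5381); 5381 − 4181 = 1200
take 987 (≤ 1200); 1200 − 987 = 213
take 144 (≤ 213); 213 − 144 = 69
take 55 (≤ 69); 69 − 55 = 14
take 13 (≤ 14); 14 − 13 = 1
take 1 (≤ 1); 1 − 1 = 0
184088 = 121393 + 46368 + 10946 + 4181 + 987 + 144 + 55 + 13 + 1, which has 9 terms.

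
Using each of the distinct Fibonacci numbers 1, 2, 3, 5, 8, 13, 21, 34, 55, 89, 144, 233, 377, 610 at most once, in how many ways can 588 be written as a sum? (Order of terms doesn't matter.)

588 = 377+144+55+8+3+1 = 377+144+34+21+8+3+1 = 377+89+55+34+21+8+3+1 = 233+144+89+55+34+21+8+3+1 — 4 representations.

4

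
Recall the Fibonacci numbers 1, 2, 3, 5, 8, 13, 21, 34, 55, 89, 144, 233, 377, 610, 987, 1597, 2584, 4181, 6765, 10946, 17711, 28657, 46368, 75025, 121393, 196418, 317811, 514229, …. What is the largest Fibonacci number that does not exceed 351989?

317811 ≤ 351989 < 514229, so the largest Fibonacci number not exceeding 351989 is 317811.

317811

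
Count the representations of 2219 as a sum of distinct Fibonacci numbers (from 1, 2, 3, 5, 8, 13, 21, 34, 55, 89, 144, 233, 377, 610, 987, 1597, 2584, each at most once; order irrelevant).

Starting from the Zeckendorf form and repeatedly splitting a term F_k into F_{k−1} + F_{k−2} (when neither is already used) reaches every representation.
2219 = 1597+610+8+3+1 = 1597+377+233+8+3+1 = 1597+377+144+89+8+3+1 = 987+610+377+233+8+3+1 = 1597+377+144+55+34+8+3+1 = … (4 more), for 9 in all.

9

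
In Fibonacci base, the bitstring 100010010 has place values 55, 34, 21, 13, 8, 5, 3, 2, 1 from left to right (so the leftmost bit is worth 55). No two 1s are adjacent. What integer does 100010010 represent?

65

Summing the place values of the 1 bits: 55 + 8 + 2 = 65.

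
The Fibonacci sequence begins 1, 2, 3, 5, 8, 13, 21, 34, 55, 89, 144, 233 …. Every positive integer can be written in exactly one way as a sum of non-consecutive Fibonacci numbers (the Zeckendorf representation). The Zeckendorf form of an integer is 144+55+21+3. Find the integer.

223

144+55+21+3 = 223.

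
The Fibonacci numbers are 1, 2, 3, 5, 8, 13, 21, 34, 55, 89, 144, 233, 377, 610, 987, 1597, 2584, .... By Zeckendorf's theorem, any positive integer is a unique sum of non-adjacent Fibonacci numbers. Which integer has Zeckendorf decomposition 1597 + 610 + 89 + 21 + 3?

1597 + 610 + 89 + 21 + 3 = 2320.

2320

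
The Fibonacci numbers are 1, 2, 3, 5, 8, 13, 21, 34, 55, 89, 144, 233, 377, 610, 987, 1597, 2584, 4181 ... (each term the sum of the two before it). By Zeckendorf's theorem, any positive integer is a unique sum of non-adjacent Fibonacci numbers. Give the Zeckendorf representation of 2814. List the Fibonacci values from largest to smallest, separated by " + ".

2584 + 144 + 55 + 21 + 8 + 2

Repeatedly subtract the largest Fibonacci number that fits:
take 2584 (≤ 2814); 2814 − 2584 = 230
take 144 (≤ 230); 230 − 144 = 86
take 55 (≤ 86); 86 − 55 = 31
take 21 (≤ 31); 31 − 21 = 10
take 8 (≤ 10); 10 − 8 = 2
take 2 (≤ 2); 2 − 2 = 0
So 2814 = 2584 + 144 + 55 + 21 + 8 + 2, with no two terms consecutive in the sequence.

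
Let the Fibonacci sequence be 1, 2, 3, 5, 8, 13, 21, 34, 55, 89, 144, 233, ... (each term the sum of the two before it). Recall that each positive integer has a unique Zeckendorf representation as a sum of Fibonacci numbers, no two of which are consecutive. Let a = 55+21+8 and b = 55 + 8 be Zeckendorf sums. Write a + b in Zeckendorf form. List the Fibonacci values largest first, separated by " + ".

The two numbers are 84 and 63, so their sum is 147.
147: greatest Fibonacci not exceeding it is 144, leaving 3
3: greatest Fibonacci not exceeding it is 3, leaving 0

144 + 3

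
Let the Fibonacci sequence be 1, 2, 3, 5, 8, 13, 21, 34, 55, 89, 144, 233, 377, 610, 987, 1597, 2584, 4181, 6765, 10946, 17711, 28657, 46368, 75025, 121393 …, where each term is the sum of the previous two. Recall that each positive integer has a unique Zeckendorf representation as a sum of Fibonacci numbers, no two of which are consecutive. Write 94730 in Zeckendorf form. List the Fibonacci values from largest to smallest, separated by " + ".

75025 + 17711 + 1597 + 377 + 13 + 5 + 2

75025 ≤ 94730 < 121393, so take 75025; remainder 19705
17711 ≤ 19705 < 28657, so take 17711; remainder 1994
1597 ≤ 1994 < 2584, so take 1597; remainder 397
377 ≤ 397 < 610, so take 377; remainder 20
13 ≤ 20 < 21, so take 13; remainder 7
5 ≤ 7 < 8, so take 5; remainder 2
2 ≤ 2 < 3, so take 2; remainder 0
So 94730 = 75025 + 17711 + 1597 + 377 + 13 + 5 + 2, with no two terms consecutive in the sequence.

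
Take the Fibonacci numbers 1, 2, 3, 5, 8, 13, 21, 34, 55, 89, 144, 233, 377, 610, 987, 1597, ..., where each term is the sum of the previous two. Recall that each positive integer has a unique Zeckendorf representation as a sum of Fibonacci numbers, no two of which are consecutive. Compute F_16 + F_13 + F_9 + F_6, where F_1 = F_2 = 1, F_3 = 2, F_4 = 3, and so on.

F_16 + F_13 + F_9 + F_6 = 987 + 233 + 34 + 8 = 1262.

1262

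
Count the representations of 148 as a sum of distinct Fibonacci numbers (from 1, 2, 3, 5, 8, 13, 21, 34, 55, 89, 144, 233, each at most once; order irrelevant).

4

Each representation comes from the Zeckendorf form by replacing some F_k with F_{k−1} + F_{k−2} where possible.
148 = 144+3+1 = 89+55+3+1 = 89+34+21+3+1 = 89+34+13+8+3+1 — 4 representations.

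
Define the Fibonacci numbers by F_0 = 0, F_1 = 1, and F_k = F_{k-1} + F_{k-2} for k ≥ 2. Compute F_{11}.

89

Iterating the recurrence up to F_{3} = 2 and F_{2} = 1:
F_{4} = F_{3} + F_{2} = 2 + 1 = 3
F_{5} = F_{4} + F_{3} = 3 + 2 = 5
F_{6} = F_{5} + F_{4} = 5 + 3 = 8
F_{7} = F_{6} + F_{5} = 8 + 5 = 13
F_{8} = F_{7} + F_{6} = 13 + 8 = 21
F_{9} = F_{8} + F_{7} = 21 + 13 = 34
F_{10} = F_{9} + F_{8} = 34 + 21 = 55
F_{11} = F_{10} + F_{9} = 55 + 34 = 89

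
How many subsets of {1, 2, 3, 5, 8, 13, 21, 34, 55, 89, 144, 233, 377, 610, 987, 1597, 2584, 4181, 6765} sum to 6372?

Starting from the Zeckendorf form and repeatedly splitting a term F_k into F_{k−1} + F_{k−2} (when neither is already used) reaches every representation.
6372 = 4181+1597+377+144+55+13+5 = 4181+1597+377+144+55+13+3+2 = 4181+1597+377+144+34+21+13+5 = 4181+987+610+377+144+55+13+5 = 4181+1597+377+144+55+8+5+3+2 = … (31 more), for 36 in all.

36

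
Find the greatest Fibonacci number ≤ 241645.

196418 ≤ 241645 < 317811, so the largest Fibonacci number not exceeding 241645 is 196418.

196418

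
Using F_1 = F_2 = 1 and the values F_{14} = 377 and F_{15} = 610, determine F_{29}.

514229

By F_{2k+1} = F_k² + F_{k+1}²: F_{29} = 377² + 610² = 142129 + 372100 = 514229.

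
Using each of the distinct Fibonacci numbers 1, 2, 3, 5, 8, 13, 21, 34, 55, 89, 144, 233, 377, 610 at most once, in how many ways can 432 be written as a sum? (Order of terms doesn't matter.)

432 = 377+55 = 377+34+21 = 233+144+55 = … (11 more), for 14 in all.

14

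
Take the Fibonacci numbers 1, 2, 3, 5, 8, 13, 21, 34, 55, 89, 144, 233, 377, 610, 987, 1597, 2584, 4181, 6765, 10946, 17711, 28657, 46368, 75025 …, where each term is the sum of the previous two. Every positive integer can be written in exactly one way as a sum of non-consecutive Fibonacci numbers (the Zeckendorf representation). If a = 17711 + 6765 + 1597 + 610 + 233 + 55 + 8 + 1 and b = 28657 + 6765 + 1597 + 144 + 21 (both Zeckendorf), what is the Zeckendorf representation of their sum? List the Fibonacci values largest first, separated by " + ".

The two numbers are 26980 and 37184, so their sum is 64164.
largest Fibonacci ≤ 64164 is 46368; 64164 − 46368 = 17796
largest Fibonacci ≤ 17796 is 17711; 17796 − 17711 = 85
largest Fibonacci ≤ 85 is 55; 85 − 55 = 30
largest Fibonacci ≤ 30 is 21; 30 − 21 = 9
largest Fibonacci ≤ 9 is 8; 9 − 8 = 1
largest Fibonacci ≤ 1 is 1; 1 − 1 = 0

46368 + 17711 + 55 + 21 + 8 + 1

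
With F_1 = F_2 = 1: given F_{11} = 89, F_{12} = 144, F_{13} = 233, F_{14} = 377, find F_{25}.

75025

By the addition formula F_{m+n} = F_m F_{n+1} + F_{m−1} F_n with m=14, n=11: F_{25} = 377·144 + 233·89 = 54288 + 20737 = 75025.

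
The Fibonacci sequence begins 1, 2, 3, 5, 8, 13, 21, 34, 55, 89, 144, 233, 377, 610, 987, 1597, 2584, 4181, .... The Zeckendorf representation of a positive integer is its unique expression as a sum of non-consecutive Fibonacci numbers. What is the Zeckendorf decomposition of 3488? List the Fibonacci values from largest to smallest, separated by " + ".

Greedily peel off the largest Fibonacci term at each step:
3488 − 2584 = 904
904 − 610 = 294
294 − 233 = 61
61 − 55 = 6
6 − 5 = 1
1 − 1 = 0
So 3488 = 2584 + 610 + 233 + 55 + 5 + 1, with no two terms consecutive in the sequence.

2584 + 610 + 233 + 55 + 5 + 1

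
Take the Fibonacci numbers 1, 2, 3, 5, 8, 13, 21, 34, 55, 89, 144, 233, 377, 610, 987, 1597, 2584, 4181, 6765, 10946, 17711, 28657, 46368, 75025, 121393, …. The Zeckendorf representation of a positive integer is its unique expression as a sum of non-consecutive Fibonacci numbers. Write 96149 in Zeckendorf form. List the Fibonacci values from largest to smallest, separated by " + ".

Repeatedly subtract the largest Fibonacci number that fits:
96149 − 75025 = 21124
21124 − 17711 = 3413
3413 − 2584 = 829
829 − 610 = 219
219 − 144 = 75
75 − 55 = 20
20 − 13 = 7
7 − 5 = 2
2 − 2 = 0
So 96149 = 75025 + 17711 + 2584 + 610 + 144 + 55 + 13 + 5 + 2, with no two terms consecutive in the sequence.

75025 + 17711 + 2584 + 610 + 144 + 55 + 13 + 5 + 2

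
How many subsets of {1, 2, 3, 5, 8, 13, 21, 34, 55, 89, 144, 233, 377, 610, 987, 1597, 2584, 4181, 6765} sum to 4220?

28

4220 = 4181+34+5 = 4181+34+3+2 = 4181+21+13+5 = 2584+1597+34+5 = … (24 more), for 28 in all.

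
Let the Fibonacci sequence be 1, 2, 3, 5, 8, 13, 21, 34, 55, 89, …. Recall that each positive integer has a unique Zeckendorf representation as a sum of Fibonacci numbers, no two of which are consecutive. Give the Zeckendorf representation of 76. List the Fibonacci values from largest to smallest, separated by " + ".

55 + 21

Greedy algorithm:
largest Fibonacci ≤ 76 is 55; 76 − 55 = 21
largest Fibonacci ≤ 21 is 21; 21 − 21 = 0
So 76 = 55 + 21, with no two terms consecutive in the sequence.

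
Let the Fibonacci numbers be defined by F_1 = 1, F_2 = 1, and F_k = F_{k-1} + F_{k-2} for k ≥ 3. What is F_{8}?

21

Iterating the recurrence up to F_{3} = 2 and F_{2} = 1:
F_{4} = F_{3} + F_{2} = 2 + 1 = 3
F_{5} = F_{4} + F_{3} = 3 + 2 = 5
F_{6} = F_{5} + F_{4} = 5 + 3 = 8
F_{7} = F_{6} + F_{5} = 8 + 5 = 13
F_{8} = F_{7} + F_{6} = 13 + 8 = 21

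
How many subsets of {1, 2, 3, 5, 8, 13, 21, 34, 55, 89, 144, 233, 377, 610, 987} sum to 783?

Starting from the Zeckendorf form and repeatedly splitting a term F_k into F_{k−1} + F_{k−2} (when neither is already used) reaches every representation.
783 = 610+144+21+8 = 610+144+21+5+3 = 610+89+55+21+8 = … (21 more), for 24 in all.

24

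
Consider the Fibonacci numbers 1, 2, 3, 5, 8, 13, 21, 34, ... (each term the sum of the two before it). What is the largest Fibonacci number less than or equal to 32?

21 ≤ 32 < 34, so the largest Fibonacci number not exceeding 32 is 21.

21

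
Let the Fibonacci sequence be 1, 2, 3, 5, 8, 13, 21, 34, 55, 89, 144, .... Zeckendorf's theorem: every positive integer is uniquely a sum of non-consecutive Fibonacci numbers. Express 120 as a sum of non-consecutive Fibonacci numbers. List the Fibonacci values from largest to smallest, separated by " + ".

89 + 21 + 8 + 2

89 ≤ 120 < 144, so take 89; remainder 31
21 ≤ 31 < 34, so take 21; remainder 10
8 ≤ 10 < 13, so take 8; remainder 2
2 ≤ 2 < 3, so take 2; remainder 0
So 120 = 89 + 21 + 8 + 2, with no two terms consecutive in the sequence.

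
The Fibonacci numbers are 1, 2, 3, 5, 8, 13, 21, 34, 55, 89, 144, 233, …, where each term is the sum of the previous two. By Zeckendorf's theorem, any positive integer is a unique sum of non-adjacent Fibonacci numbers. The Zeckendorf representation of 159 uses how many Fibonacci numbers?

3

Repeatedly subtract the largest Fibonacci number that fits:
144 ≤ 159 < 233, so take 144; remainder 15
13 ≤ 15 < 21, so take 13; remainder 2
2 ≤ 2 < 3, so take 2; remainder 0
159 = 144 + 13 + 2, which has 3 terms.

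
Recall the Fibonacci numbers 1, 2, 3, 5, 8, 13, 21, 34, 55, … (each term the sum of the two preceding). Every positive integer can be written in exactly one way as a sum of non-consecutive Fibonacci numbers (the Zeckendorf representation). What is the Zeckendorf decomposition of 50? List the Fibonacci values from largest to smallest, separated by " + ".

largest Fibonacci ≤ 50 is 34; 50 − 34 = 16
largest Fibonacci ≤ 16 is 13; 16 − 13 = 3
largest Fibonacci ≤ 3 is 3; 3 − 3 = 0
So 50 = 34 + 13 + 3, with no two terms consecutive in the sequence.

34 + 13 + 3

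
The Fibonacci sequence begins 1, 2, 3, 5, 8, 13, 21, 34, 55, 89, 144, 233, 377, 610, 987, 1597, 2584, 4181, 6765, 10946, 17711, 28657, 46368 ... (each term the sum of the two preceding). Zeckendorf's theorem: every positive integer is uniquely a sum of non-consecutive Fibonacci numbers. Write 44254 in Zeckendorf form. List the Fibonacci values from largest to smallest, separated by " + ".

subtract 28657 from 44254: 15597 remains
subtract 10946 from 15597: 4651 remains
subtract 4181 from 4651: 470 remains
subtract 377 from 470: 93 remains
subtract 89 from 93: 4 remains
subtract 3 from 4: 1 remains
subtract 1 from 1: 0 remains
So 44254 = 28657 + 10946 + 4181 + 377 + 89 + 3 + 1, with no two terms consecutive in the sequence.

28657 + 10946 + 4181 + 377 + 89 + 3 + 1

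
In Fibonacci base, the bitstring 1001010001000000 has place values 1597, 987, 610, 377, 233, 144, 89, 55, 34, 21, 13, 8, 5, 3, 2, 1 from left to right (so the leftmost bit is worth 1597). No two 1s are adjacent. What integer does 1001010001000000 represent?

Summing the place values of the 1 bits: 1597 + 377 + 144 + 21 = 2139.

2139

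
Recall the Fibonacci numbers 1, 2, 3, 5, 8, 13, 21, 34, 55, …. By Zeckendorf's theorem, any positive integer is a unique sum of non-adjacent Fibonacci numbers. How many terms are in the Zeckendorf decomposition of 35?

Greedily peel off the largest Fibonacci term at each step:
34 ≤ 35 < 55, so take 34; remainder 1
1 ≤ 1 < 2, so take 1; remainder 0
35 = 34 + 1, which has 2 terms.

2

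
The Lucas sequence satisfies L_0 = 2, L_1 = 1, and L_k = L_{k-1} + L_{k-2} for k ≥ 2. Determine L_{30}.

Iterating the recurrence up to L_{24} = 103682 and L_{23} = 64079:
L_{25} = L_{24} + L_{23} = 103682 + 64079 = 167761
L_{26} = L_{25} + L_{24} = 167761 + 103682 = 271443
L_{27} = L_{26} + L_{25} = 271443 + 167761 = 439204
L_{28} = L_{27} + L_{26} = 439204 + 271443 = 710647
L_{29} = L_{28} + L_{27} = 710647 + 439204 = 1149851
L_{30} = L_{29} + L_{28} = 1149851 + 710647 = 1860498

1860498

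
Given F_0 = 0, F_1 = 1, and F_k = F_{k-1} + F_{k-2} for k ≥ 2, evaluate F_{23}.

28657

Iterating the recurrence up to F_{16} = 987 and F_{15} = 610:
F_{17} = F_{16} + F_{15} = 987 + 610 = 1597
F_{18} = F_{17} + F_{16} = 1597 + 987 = 2584
F_{19} = F_{18} + F_{17} = 2584 + 1597 = 4181
F_{20} = F_{19} + F_{18} = 4181 + 2584 = 6765
F_{21} = F_{20} + F_{19} = 6765 + 4181 = 10946
F_{22} = F_{21} + F_{20} = 10946 + 6765 = 17711
F_{23} = F_{22} + F_{21} = 17711 + 10946 = 28657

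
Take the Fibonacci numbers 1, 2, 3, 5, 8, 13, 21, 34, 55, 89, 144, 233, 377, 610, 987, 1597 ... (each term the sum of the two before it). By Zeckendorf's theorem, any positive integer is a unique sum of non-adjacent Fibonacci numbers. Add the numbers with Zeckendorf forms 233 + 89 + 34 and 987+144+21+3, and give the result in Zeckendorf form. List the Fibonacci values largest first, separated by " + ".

987 + 377 + 144 + 3

The two numbers are 356 and 1155, so their sum is 1511.
Greedy algorithm:
subtract 987 from 1511: 524 remains
subtract 377 from 524: 147 remains
subtract 144 from 147: 3 remains
subtract 3 from 3: 0 remains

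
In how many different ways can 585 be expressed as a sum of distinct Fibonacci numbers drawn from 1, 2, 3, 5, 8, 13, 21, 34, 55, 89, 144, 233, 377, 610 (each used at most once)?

11

585 = 377+144+55+8+1 = 377+144+55+5+3+1 = 377+144+34+21+8+1 = … (8 more), for 11 in all.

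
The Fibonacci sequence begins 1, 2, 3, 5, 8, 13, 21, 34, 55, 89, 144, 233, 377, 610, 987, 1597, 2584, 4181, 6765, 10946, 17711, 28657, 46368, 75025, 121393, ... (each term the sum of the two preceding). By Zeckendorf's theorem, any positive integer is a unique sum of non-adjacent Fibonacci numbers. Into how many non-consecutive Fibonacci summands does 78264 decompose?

78264: greatest Fibonacci not exceeding it is 75025, leaving 3239
3239: greatest Fibonacci not exceeding it is 2584, leaving 655
655: greatest Fibonacci not exceeding it is 610, leaving 45
45: greatest Fibonacci not exceeding it is 34, leaving 11
11: greatest Fibonacci not exceeding it is 8, leaving 3
3: greatest Fibonacci not exceeding it is 3, leaving 0
78264 = 75025 + 2584 + 610 + 34 + 8 + 3, which has 6 terms.

6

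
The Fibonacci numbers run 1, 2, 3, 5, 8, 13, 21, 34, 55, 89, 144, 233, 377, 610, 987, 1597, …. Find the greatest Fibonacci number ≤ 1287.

987

987 ≤ 1287 < 1597, so the largest Fibonacci number not exceeding 1287 is 987.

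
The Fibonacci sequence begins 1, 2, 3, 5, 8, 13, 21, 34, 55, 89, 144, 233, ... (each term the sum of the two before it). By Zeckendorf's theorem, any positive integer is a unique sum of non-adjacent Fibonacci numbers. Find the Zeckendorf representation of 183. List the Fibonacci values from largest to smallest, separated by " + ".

144 + 34 + 5

183 − 144 = 39
39 − 34 = 5
5 − 5 = 0
So 183 = 144 + 34 + 5, with no two terms consecutive in the sequence.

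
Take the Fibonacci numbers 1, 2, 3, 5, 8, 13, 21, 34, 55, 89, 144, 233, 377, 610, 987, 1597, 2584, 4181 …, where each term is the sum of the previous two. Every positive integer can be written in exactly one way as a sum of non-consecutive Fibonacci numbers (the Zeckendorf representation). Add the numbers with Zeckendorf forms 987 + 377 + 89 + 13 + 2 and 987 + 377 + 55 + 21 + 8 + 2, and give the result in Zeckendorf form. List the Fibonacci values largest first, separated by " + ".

2584 + 233 + 89 + 8 + 3 + 1

The two numbers are 1468 and 1450, so their sum is 2918.
take 2584 (≤ 2918); 2918 − 2584 = 334
take 233 (≤ 334); 334 − 233 = 101
take 89 (≤ 101); 101 − 89 = 12
take 8 (≤ 12); 12 − 8 = 4
take 3 (≤ 4); 4 − 3 = 1
take 1 (≤ 1); 1 − 1 = 0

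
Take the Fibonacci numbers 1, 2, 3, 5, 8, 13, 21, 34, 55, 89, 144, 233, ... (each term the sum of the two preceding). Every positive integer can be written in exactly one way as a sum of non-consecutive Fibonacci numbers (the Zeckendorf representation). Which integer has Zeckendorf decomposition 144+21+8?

173

144+21+8 = 173.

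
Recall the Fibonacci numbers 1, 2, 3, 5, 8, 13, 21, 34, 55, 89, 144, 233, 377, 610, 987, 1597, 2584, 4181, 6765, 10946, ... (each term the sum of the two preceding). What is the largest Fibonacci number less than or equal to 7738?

6765

6765 ≤ 7738 < 10946, so the largest Fibonacci number not exceeding 7738 is 6765.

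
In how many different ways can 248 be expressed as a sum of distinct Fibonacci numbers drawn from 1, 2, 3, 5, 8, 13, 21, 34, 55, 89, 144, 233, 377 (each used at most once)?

Each representation comes from the Zeckendorf form by replacing some F_k with F_{k−1} + F_{k−2} where possible.
248 = 233+13+2 = 233+8+5+2 = 144+89+13+2 = 144+89+8+5+2 = 144+55+34+13+2 = … (2 more), for 7 in all.

7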